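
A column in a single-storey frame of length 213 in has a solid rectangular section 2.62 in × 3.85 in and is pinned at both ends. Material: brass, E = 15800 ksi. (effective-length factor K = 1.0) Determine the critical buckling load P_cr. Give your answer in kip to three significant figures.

P_cr ≈ 19.8 kip

Buckling occurs about the weak axis: I_min = h·b³/12 with b = 2.62 in (the shorter side).
I_min = 3.85×2.62³/12 = 5.770 in⁴
Effective length L_e = K·L = 1 × 213 = 213.0 in
P_cr = π²EI / L_e² = π² × 15800×10³ × 5.770 / 213.0² = 1.983×10^4 lb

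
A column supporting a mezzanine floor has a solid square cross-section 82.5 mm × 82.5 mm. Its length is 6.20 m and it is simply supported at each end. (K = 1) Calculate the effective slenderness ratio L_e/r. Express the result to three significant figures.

For a square r = a/√12 = 82.5/√12 = 23.82 mm
L_e = K·L = 1 × 6.20 m = 6.200 m = 6200.0 mm
λ = L_e / r_min = 6200.0 / 23.82 = 260

λ ≈ 260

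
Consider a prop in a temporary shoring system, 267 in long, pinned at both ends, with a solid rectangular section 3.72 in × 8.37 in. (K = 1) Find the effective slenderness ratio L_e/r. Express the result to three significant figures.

Buckling occurs about the weak axis: I_min = h·b³/12 with b = 3.72 in (the shorter side).
I_min = 8.37×3.72³/12 = 35.91 in⁴
A = 31.14 in²;  r_min = √(I/A) = √(35.91/31.14) = 1.074 in
L_e = K·L = 1 × 267 = 267.0 in
λ = L_e / r_min = 267.00 / 1.074 = 249

λ ≈ 249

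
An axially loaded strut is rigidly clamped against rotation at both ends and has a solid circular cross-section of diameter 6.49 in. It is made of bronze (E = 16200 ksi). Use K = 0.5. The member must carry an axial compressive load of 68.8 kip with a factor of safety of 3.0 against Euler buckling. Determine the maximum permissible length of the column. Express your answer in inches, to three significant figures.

I = πd⁴/64 = π×6.49⁴/64 = 87.09 in⁴
Required critical load P_cr = n·P = 3.0 × 68.8 = 206.4 kip = 2.064×10^5 lb
From P_cr = π²EI/(K·L)²:  L = (1/K)·√(π²EI/P_cr) = (1/0.5)·√(π²×1.62×10^7×87.09/2.064×10^5)
L = 519 in

L_max ≈ 519 in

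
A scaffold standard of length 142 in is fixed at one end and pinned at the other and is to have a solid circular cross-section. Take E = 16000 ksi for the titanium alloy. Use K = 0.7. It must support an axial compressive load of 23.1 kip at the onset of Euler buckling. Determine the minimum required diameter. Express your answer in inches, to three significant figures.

d ≈ 2.33 in

L_e = K·L = 0.7 × 142 = 99.40 in
Required I = P_cr·L_e²/(π²E) = 2.310×10^4 × 99.40² / (π² × 1.60×10^7) = 1.445 in⁴
Solid circle: I = πd⁴/64  ⇒  d = (64I/π)^(1/4) = (64×1.445/π)^(1/4) = 2.33 in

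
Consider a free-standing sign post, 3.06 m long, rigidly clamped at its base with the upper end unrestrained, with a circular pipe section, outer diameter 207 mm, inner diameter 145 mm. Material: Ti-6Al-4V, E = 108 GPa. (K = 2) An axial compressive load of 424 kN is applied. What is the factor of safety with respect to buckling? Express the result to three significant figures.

n ≈ 4.59

d_o = 207 mm, d_i = 145 mm
I = π(d_o⁴ − d_i⁴)/64 = π(207⁴ − 145.0⁴)/64 = 6.843×10^7 mm⁴
I = 6.843×10^7 mm⁴ = 6.843×10^-5 m⁴
Effective length L_e = K·L = 2 × 3.06 = 6.120 m
P_cr = π²EI / L_e² = π² × 108×10⁹ × 6.843×10^-5 / 6.120² = 1.947×10^6 N
Factor of safety n = P_cr / P = 1947.4 / 424 = 4.59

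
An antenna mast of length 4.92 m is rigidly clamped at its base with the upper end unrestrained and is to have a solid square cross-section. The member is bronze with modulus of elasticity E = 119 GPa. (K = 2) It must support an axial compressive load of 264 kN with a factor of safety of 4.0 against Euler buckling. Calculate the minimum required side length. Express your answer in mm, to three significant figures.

Required P_cr = n·P = 4.0 × 264 = 1056 kN
L_e = K·L = 2 × 4.92 = 9.840 m
Required I = P_cr·L_e²/(π²E) = 1.056×10^6 × 9.840² / (π² × 1.19×10^11) = 8.706×10^-5 m⁴
I_req = 8.706×10^7 mm⁴
Solid square: I = a⁴/12  ⇒  a = (12I)^(1/4) = (12×8.706×10^7)^(1/4) = 180 mm

a ≈ 180 mm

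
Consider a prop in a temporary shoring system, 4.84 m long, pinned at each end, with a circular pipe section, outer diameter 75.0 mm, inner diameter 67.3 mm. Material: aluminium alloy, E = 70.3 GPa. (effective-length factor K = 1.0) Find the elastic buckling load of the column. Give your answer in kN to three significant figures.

d_o = 75.0 mm, d_i = 67.3 mm
I = π(d_o⁴ − d_i⁴)/64 = π(75.0⁴ − 67.30⁴)/64 = 5.462×10^5 mm⁴
I = 5.462×10^5 mm⁴ = 5.462×10^-7 m⁴
Effective length L_e = K·L = 1 × 4.84 = 4.840 m
P_cr = π²EI / L_e² = π² × 70.3×10⁹ × 5.462×10^-7 / 4.840² = 1.618×10^4 N

P_cr ≈ 16.2 kN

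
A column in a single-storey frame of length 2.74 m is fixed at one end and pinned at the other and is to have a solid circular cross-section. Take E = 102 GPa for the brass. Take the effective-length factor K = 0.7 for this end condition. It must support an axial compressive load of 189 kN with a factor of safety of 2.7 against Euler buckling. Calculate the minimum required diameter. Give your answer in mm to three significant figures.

d ≈ 78.5 mm

Required P_cr = n·P = 2.7 × 189 = 510.3 kN
L_e = K·L = 0.7 × 2.74 = 1.918 m
Required I = P_cr·L_e²/(π²E) = 5.103×10^5 × 1.918² / (π² × 1.02×10^11) = 1.865×10^-6 m⁴
I_req = 1.865×10^6 mm⁴
Solid circle: I = πd⁴/64  ⇒  d = (64I/π)^(1/4) = (64×1.865×10^6/π)^(1/4) = 78.5 mm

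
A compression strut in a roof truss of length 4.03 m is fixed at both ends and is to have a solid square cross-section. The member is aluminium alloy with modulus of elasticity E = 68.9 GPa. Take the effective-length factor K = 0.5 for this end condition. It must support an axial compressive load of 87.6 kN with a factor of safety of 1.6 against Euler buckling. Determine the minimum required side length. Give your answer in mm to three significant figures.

a ≈ 56.3 mm

Required P_cr = n·P = 1.6 × 87.6 = 140.2 kN
L_e = K·L = 0.5 × 4.03 = 2.015 m
Required I = P_cr·L_e²/(π²E) = 1.402×10^5 × 2.015² / (π² × 6.89×10^10) = 8.369×10^-7 m⁴
I_req = 8.369×10^5 mm⁴
Solid square: I = a⁴/12  ⇒  a = (12I)^(1/4) = (12×8.369×10^5)^(1/4) = 56.3 mm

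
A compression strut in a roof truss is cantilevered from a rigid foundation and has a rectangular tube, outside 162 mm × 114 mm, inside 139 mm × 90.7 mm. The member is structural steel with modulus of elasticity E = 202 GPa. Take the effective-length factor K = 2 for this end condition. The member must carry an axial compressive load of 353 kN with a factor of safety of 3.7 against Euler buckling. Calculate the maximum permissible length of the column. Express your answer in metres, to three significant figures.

Weak-axis I_min = (h_o·b_o³ − h_i·b_i³)/12 with b_o = 114, b_i = 90.70 mm (shorter outer/inner sides).
I_min = (162×114³ − 139.0×90.70³)/12 = 1.136×10^7 mm⁴
I = 1.136×10^-5 m⁴
Required critical load P_cr = n·P = 3.7 × 353 = 1306 kN = 1.306×10^6 N
From P_cr = π²EI/(K·L)²:  L = (1/K)·√(π²EI/P_cr) = (1/2)·√(π²×2.02×10^11×1.136×10^-5/1.306×10^6)
L = 2.08 m

L_max ≈ 2.08 m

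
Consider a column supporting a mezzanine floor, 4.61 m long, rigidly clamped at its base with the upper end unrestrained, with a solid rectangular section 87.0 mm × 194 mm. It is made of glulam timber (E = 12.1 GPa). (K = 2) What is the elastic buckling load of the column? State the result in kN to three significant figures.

Buckling occurs about the weak axis: I_min = h·b³/12 with b = 87.0 mm (the shorter side).
I_min = 194×87.0³/12 = 1.065×10^7 mm⁴
I = 1.065×10^7 mm⁴ = 1.065×10^-5 m⁴
Effective length L_e = K·L = 2 × 4.61 = 9.220 m
P_cr = π²EI / L_e² = π² × 12.1×10⁹ × 1.065×10^-5 / 9.220² = 1.496×10^4 N

P_cr ≈ 15.0 kN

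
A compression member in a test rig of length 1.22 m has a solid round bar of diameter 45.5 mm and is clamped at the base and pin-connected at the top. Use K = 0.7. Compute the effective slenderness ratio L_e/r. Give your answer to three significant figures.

λ ≈ 75.1

For a solid circle r = d/4 = 45.5/4 = 11.38 mm
L_e = K·L = 0.7 × 1.22 m = 0.8540 m = 854.00 mm
λ = L_e / r_min = 854.00 / 11.38 = 75.1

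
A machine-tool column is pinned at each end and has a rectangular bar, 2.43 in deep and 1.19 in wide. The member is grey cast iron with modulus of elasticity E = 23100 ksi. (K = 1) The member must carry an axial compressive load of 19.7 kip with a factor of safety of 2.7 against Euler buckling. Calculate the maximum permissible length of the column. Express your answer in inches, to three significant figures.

Buckling occurs about the weak axis: I_min = h·b³/12 with b = 1.19 in (the shorter side).
I_min = 2.43×1.19³/12 = 0.3412 in⁴
Required critical load P_cr = n·P = 2.7 × 19.7 = 53.19 kip = 5.319×10^4 lb
From P_cr = π²EI/(K·L)²:  L = (1/K)·√(π²EI/P_cr) = (1/1)·√(π²×2.31×10^7×0.3412/5.319×10^4)
L = 38.2 in

L_max ≈ 38.2 in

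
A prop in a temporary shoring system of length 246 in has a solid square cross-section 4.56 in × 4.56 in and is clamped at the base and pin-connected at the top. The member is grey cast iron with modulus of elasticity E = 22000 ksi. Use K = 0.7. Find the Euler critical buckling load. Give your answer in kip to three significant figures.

P_cr ≈ 264 kip

I = a⁴/12 = 4.56⁴/12 = 36.03 in⁴
Effective length L_e = K·L = 0.7 × 246 = 172.2 in
P_cr = π²EI / L_e² = π² × 22000×10³ × 36.03 / 172.2² = 2.638×10^5 lb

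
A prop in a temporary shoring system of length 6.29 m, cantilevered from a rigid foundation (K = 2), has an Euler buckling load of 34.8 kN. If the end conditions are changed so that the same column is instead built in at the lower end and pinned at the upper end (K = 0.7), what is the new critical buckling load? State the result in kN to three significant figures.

P_cr ≈ 284 kN

P_cr ∝ 1/K², so P_cr,new = P_cr,old × (K_old/K_new)² = 34.8 × (2/0.7)²
= 34.8 × 8.163 = 284 kN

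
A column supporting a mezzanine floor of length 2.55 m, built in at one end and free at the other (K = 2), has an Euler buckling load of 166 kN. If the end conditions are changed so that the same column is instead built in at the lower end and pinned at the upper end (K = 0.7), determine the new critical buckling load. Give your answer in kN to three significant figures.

P_cr ≈ 1360 kN

P_cr ∝ 1/K², so P_cr,new = P_cr,old × (K_old/K_new)² = 166 × (2/0.7)²
= 166 × 8.163 = 1360 kN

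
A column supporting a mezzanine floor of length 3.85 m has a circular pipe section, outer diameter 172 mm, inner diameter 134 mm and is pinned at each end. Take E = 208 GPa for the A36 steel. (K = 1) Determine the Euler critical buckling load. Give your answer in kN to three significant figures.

P_cr ≈ 3760 kN

d_o = 172 mm, d_i = 134 mm
I = π(d_o⁴ − d_i⁴)/64 = π(172⁴ − 134.0⁴)/64 = 2.714×10^7 mm⁴
I = 2.714×10^7 mm⁴ = 2.714×10^-5 m⁴
Effective length L_e = K·L = 1 × 3.85 = 3.850 m
P_cr = π²EI / L_e² = π² × 208×10⁹ × 2.714×10^-5 / 3.850² = 3.758×10^6 N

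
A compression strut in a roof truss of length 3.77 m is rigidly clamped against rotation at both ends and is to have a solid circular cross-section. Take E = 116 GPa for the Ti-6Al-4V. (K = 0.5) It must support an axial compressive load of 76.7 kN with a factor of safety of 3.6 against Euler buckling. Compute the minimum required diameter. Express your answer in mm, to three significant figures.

d ≈ 64.6 mm

Required P_cr = n·P = 3.6 × 76.7 = 276.1 kN
L_e = K·L = 0.5 × 3.77 = 1.885 m
Required I = P_cr·L_e²/(π²E) = 2.761×10^5 × 1.885² / (π² × 1.16×10^11) = 8.570×10^-7 m⁴
I_req = 8.570×10^5 mm⁴
Solid circle: I = πd⁴/64  ⇒  d = (64I/π)^(1/4) = (64×8.570×10^5/π)^(1/4) = 64.6 mm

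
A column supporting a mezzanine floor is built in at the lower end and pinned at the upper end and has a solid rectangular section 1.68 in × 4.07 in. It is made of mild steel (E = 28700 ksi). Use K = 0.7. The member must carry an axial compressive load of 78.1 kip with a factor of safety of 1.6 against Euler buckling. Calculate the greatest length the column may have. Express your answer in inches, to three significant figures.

L_max ≈ 86.3 in

Buckling occurs about the weak axis: I_min = h·b³/12 with b = 1.68 in (the shorter side).
I_min = 4.07×1.68³/12 = 1.608 in⁴
Required critical load P_cr = n·P = 1.6 × 78.1 = 125.0 kip = 1.250×10^5 lb
From P_cr = π²EI/(K·L)²:  L = (1/K)·√(π²EI/P_cr) = (1/0.7)·√(π²×2.87×10^7×1.608/1.250×10^5)
L = 86.3 in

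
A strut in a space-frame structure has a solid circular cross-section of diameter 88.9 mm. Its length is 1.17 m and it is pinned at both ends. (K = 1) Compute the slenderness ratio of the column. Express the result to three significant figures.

For a solid circle r = d/4 = 88.9/4 = 22.22 mm
L_e = K·L = 1 × 1.17 m = 1.170 m = 1170.0 mm
λ = L_e / r_min = 1170.0 / 22.22 = 52.6

λ ≈ 52.6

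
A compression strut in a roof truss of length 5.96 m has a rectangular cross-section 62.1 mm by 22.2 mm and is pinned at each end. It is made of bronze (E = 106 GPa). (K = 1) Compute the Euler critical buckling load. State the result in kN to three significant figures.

Buckling occurs about the weak axis: I_min = h·b³/12 with b = 22.2 mm (the shorter side).
I_min = 62.1×22.2³/12 = 5.662×10^4 mm⁴
I = 5.662×10^4 mm⁴ = 5.662×10^-8 m⁴
Effective length L_e = K·L = 1 × 5.96 = 5.960 m
P_cr = π²EI / L_e² = π² × 106×10⁹ × 5.662×10^-8 / 5.960² = 1.668×10^3 N

P_cr ≈ 1.67 kN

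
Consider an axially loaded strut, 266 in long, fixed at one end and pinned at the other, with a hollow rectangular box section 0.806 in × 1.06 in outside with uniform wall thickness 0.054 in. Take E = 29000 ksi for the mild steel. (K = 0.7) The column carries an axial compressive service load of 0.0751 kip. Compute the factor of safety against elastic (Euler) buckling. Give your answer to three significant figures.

n ≈ 2.12

Inner dimensions: h_i = 1.06 − 2×0.054 = 0.9520 in, b_i = 0.806 − 2×0.054 = 0.6980 in
Weak-axis I_min = (h_o·b_o³ − h_i·b_i³)/12 with b_o = 0.806, b_i = 0.6980 in (shorter outer/inner sides).
I_min = (1.06×0.806³ − 0.9520×0.6980³)/12 = 1.927×10^-2 in⁴
Effective length L_e = K·L = 0.7 × 266 = 186.2 in
P_cr = π²EI / L_e² = π² × 29000×10³ × 1.927×10^-2 / 186.2² = 159.1 lb
Factor of safety n = P_cr / P = 0.15911 / 0.0751 = 2.12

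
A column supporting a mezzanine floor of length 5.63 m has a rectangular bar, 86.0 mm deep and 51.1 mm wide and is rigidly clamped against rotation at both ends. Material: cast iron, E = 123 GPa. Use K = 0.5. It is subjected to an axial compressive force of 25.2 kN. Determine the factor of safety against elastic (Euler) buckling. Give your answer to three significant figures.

n ≈ 5.81

Buckling occurs about the weak axis: I_min = h·b³/12 with b = 51.1 mm (the shorter side).
I_min = 86.0×51.1³/12 = 9.563×10^5 mm⁴
I = 9.563×10^5 mm⁴ = 9.563×10^-7 m⁴
Effective length L_e = K·L = 0.5 × 5.63 = 2.815 m
P_cr = π²EI / L_e² = π² × 123×10⁹ × 9.563×10^-7 / 2.815² = 1.465×10^5 N
Factor of safety n = P_cr / P = 146.50 / 25.2 = 5.81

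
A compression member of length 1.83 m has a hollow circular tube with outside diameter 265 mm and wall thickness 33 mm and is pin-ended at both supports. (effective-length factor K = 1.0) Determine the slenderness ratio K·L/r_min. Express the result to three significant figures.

Inner diameter d_i = 265 − 2×33 = 199.0 mm
I = π(d_o⁴ − d_i⁴)/64 = π(265⁴ − 199.0⁴)/64 = 1.651×10^8 mm⁴
A = 2.405×10^4 mm²;  r_min = √(I/A) = √(1.651×10^8/2.405×10^4) = 82.85 mm
L_e = K·L = 1 × 1.83 m = 1.830 m = 1830.0 mm
λ = L_e / r_min = 1830.0 / 82.85 = 22.1

λ ≈ 22.1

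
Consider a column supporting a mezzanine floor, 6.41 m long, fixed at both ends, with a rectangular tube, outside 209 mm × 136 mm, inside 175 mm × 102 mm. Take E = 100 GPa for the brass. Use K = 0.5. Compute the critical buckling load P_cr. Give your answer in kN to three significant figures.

Weak-axis I_min = (h_o·b_o³ − h_i·b_i³)/12 with b_o = 136, b_i = 102.0 mm (shorter outer/inner sides).
I_min = (209×136³ − 175.0×102.0³)/12 = 2.833×10^7 mm⁴
I = 2.833×10^7 mm⁴ = 2.833×10^-5 m⁴
Effective length L_e = K·L = 0.5 × 6.41 = 3.205 m
P_cr = π²EI / L_e² = π² × 100×10⁹ × 2.833×10^-5 / 3.205² = 2.722×10^6 N

P_cr ≈ 2720 kN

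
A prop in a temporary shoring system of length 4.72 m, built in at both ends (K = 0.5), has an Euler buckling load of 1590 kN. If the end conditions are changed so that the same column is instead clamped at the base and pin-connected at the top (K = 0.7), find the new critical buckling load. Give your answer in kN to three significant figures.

P_cr ≈ 811 kN

P_cr ∝ 1/K², so P_cr,new = P_cr,old × (K_old/K_new)² = 1590 × (0.5/0.7)²
= 1590 × 0.5102 = 811 kN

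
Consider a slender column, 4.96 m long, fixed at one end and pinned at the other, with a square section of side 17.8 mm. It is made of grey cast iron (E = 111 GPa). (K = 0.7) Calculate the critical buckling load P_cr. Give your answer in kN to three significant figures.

P_cr ≈ 0.760 kN

I = a⁴/12 = 17.8⁴/12 = 8.366×10^3 mm⁴
I = 8.366×10^3 mm⁴ = 8.366×10^-9 m⁴
Effective length L_e = K·L = 0.7 × 4.96 = 3.472 m
P_cr = π²EI / L_e² = π² × 111×10⁹ × 8.366×10^-9 / 3.472² = 760.3 N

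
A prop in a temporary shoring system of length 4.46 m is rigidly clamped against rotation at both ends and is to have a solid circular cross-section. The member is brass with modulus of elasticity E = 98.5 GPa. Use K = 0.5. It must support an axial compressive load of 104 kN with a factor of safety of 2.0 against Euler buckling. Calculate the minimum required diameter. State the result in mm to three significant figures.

Required P_cr = n·P = 2.0 × 104 = 208.0 kN
L_e = K·L = 0.5 × 4.46 = 2.230 m
Required I = P_cr·L_e²/(π²E) = 2.080×10^5 × 2.230² / (π² × 9.85×10^10) = 1.064×10^-6 m⁴
I_req = 1.064×10^6 mm⁴
Solid circle: I = πd⁴/64  ⇒  d = (64I/π)^(1/4) = (64×1.064×10^6/π)^(1/4) = 68.2 mm

d ≈ 68.2 mm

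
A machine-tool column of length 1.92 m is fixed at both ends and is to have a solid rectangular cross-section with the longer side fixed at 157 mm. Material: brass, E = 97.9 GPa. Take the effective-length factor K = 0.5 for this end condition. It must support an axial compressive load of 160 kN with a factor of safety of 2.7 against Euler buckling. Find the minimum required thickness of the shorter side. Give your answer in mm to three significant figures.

Required P_cr = n·P = 2.7 × 160 = 432.0 kN
L_e = K·L = 0.5 × 1.92 = 0.9600 m
Required I = P_cr·L_e²/(π²E) = 4.320×10^5 × 0.9600² / (π² × 9.79×10^10) = 4.120×10^-7 m⁴
I_req = 4.120×10^5 mm⁴
Rectangle, weak axis: I_min = h·b³/12 with h = 157 mm fixed  ⇒  b = (12I/h)^(1/3) = 31.6 mm

b ≈ 31.6 mm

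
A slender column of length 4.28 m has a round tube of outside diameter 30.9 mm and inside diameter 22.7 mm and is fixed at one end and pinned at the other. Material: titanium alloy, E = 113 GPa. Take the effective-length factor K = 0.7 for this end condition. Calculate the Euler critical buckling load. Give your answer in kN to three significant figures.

d_o = 30.9 mm, d_i = 22.7 mm
I = π(d_o⁴ − d_i⁴)/64 = π(30.9⁴ − 22.70⁴)/64 = 3.172×10^4 mm⁴
I = 3.172×10^4 mm⁴ = 3.172×10^-8 m⁴
Effective length L_e = K·L = 0.7 × 4.28 = 2.996 m
P_cr = π²EI / L_e² = π² × 113×10⁹ × 3.172×10^-8 / 2.996² = 3.941×10^3 N

P_cr ≈ 3.94 kN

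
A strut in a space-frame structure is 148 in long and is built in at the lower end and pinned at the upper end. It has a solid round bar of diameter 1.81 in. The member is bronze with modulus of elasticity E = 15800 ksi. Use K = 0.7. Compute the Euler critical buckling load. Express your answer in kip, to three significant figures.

I = πd⁴/64 = π×1.81⁴/64 = 0.5268 in⁴
Effective length L_e = K·L = 0.7 × 148 = 103.6 in
P_cr = π²EI / L_e² = π² × 15800×10³ × 0.5268 / 103.6² = 7.655×10^3 lb

P_cr ≈ 7.65 kip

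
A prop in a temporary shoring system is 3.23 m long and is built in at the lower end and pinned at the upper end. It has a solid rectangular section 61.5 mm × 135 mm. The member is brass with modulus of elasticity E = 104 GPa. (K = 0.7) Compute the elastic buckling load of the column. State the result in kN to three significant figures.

Buckling occurs about the weak axis: I_min = h·b³/12 with b = 61.5 mm (the shorter side).
I_min = 135×61.5³/12 = 2.617×10^6 mm⁴
I = 2.617×10^6 mm⁴ = 2.617×10^-6 m⁴
Effective length L_e = K·L = 0.7 × 3.23 = 2.261 m
P_cr = π²EI / L_e² = π² × 104×10⁹ × 2.617×10^-6 / 2.261² = 5.254×10^5 N

P_cr ≈ 525 kN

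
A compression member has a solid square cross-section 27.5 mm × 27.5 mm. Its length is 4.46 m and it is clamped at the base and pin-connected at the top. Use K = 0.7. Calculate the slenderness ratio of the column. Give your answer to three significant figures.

λ ≈ 393

I = a⁴/12 = 27.5⁴/12 = 4.766×10^4 mm⁴
A = 756.2 mm²;  r_min = √(I/A) = √(4.766×10^4/756.2) = 7.939 mm
L_e = K·L = 0.7 × 4.46 m = 3.122 m = 3122.0 mm
λ = L_e / r_min = 3122.0 / 7.939 = 393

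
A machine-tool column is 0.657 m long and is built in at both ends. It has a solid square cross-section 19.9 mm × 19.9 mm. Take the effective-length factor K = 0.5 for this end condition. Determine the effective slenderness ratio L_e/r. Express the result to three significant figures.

I = a⁴/12 = 19.9⁴/12 = 1.307×10^4 mm⁴
A = 396.0 mm²;  r_min = √(I/A) = √(1.307×10^4/396.0) = 5.745 mm
L_e = K·L = 0.5 × 0.657 m = 0.3285 m = 328.50 mm
λ = L_e / r_min = 328.50 / 5.745 = 57.2

λ ≈ 57.2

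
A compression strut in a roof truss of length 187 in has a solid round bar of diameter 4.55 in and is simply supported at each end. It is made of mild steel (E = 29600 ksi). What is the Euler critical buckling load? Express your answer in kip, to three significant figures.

I = πd⁴/64 = π×4.55⁴/64 = 21.04 in⁴
Effective length L_e = K·L = 1 × 187 = 187.0 in
P_cr = π²EI / L_e² = π² × 29600×10³ × 21.04 / 187.0² = 1.758×10^5 lb

P_cr ≈ 176 kip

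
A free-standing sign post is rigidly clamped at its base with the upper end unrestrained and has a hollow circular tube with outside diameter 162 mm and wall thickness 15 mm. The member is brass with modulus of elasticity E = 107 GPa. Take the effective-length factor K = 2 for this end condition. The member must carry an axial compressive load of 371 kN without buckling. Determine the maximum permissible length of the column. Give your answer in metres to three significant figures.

Inner diameter d_i = 162 − 2×15 = 132.0 mm
I = π(d_o⁴ − d_i⁴)/64 = π(162⁴ − 132.0⁴)/64 = 1.891×10^7 mm⁴
I = 1.891×10^-5 m⁴
At the buckling limit P_cr = P = 3.710×10^5 N
From P_cr = π²EI/(K·L)²:  L = (1/K)·√(π²EI/P_cr) = (1/2)·√(π²×1.07×10^11×1.891×10^-5/3.710×10^5)
L = 3.67 m

L_max ≈ 3.67 m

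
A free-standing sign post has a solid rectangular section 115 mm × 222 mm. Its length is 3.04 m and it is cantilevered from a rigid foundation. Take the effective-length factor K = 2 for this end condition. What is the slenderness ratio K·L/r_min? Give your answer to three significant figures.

Buckling occurs about the weak axis: I_min = h·b³/12 with b = 115 mm (the shorter side).
I_min = 222×115³/12 = 2.814×10^7 mm⁴
A = 2.553×10^4 mm²;  r_min = √(I/A) = √(2.814×10^7/2.553×10^4) = 33.20 mm
L_e = K·L = 2 × 3.04 m = 6.080 m = 6080.0 mm
λ = L_e / r_min = 6080.0 / 33.20 = 183

λ ≈ 183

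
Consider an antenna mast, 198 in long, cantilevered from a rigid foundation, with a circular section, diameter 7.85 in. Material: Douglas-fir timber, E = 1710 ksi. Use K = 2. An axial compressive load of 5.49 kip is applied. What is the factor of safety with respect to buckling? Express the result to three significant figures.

I = πd⁴/64 = π×7.85⁴/64 = 186.4 in⁴
Effective length L_e = K·L = 2 × 198 = 396.0 in
P_cr = π²EI / L_e² = π² × 1710×10³ × 186.4 / 396.0² = 2.006×10^4 lb
Factor of safety n = P_cr / P = 20.061 / 5.49 = 3.65

n ≈ 3.65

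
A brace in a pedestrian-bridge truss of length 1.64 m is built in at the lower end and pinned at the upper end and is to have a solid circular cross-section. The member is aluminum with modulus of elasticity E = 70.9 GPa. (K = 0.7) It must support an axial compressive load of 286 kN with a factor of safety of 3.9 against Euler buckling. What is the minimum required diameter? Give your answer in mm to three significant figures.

d ≈ 80.9 mm

Required P_cr = n·P = 3.9 × 286 = 1115 kN
L_e = K·L = 0.7 × 1.64 = 1.148 m
Required I = P_cr·L_e²/(π²E) = 1.115×10^6 × 1.148² / (π² × 7.09×10^10) = 2.101×10^-6 m⁴
I_req = 2.101×10^6 mm⁴
Solid circle: I = πd⁴/64  ⇒  d = (64I/π)^(1/4) = (64×2.101×10^6/π)^(1/4) = 80.9 mm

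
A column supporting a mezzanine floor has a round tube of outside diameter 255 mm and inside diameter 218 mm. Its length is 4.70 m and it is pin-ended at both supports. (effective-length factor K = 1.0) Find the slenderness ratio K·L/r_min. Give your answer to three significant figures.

λ ≈ 56.0

d_o = 255 mm, d_i = 218 mm
I = π(d_o⁴ − d_i⁴)/64 = π(255⁴ − 218.0⁴)/64 = 9.669×10^7 mm⁴
A = 1.375×10^4 mm²;  r_min = √(I/A) = √(9.669×10^7/1.375×10^4) = 83.87 mm
L_e = K·L = 1 × 4.70 m = 4.700 m = 4700.0 mm
λ = L_e / r_min = 4700.0 / 83.87 = 56.0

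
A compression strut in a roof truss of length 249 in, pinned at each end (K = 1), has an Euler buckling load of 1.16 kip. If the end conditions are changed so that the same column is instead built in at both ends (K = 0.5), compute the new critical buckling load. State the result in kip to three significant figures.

P_cr ≈ 4.64 kip

P_cr ∝ 1/K², so P_cr,new = P_cr,old × (K_old/K_new)² = 1.16 × (1/0.5)²
= 1.16 × 4.000 = 4.64 kip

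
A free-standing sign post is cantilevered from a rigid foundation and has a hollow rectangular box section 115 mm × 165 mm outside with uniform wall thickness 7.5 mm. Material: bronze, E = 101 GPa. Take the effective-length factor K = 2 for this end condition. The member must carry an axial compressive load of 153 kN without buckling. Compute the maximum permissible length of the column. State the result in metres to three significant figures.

Inner dimensions: h_i = 165 − 2×7.5 = 150.0 mm, b_i = 115 − 2×7.5 = 100.0 mm
Weak-axis I_min = (h_o·b_o³ − h_i·b_i³)/12 with b_o = 115, b_i = 100.0 mm (shorter outer/inner sides).
I_min = (165×115³ − 150.0×100.0³)/12 = 8.412×10^6 mm⁴
I = 8.412×10^-6 m⁴
At the buckling limit P_cr = P = 1.530×10^5 N
From P_cr = π²EI/(K·L)²:  L = (1/K)·√(π²EI/P_cr) = (1/2)·√(π²×1.01×10^11×8.412×10^-6/1.530×10^5)
L = 3.70 m

L_max ≈ 3.70 m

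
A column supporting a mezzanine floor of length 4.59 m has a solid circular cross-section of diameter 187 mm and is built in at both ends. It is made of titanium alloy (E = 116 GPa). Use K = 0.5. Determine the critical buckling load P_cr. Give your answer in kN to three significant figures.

I = πd⁴/64 = π×187⁴/64 = 6.003×10^7 mm⁴
I = 6.003×10^7 mm⁴ = 6.003×10^-5 m⁴
Effective length L_e = K·L = 0.5 × 4.59 = 2.295 m
P_cr = π²EI / L_e² = π² × 116×10⁹ × 6.003×10^-5 / 2.295² = 1.305×10^7 N

P_cr ≈ 13000 kN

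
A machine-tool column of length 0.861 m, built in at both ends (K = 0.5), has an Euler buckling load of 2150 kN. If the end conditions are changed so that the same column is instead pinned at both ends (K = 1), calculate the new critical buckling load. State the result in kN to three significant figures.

P_cr ≈ 538 kN

P_cr ∝ 1/K², so P_cr,new = P_cr,old × (K_old/K_new)² = 2150 × (0.5/1)²
= 2150 × 0.2500 = 538 kN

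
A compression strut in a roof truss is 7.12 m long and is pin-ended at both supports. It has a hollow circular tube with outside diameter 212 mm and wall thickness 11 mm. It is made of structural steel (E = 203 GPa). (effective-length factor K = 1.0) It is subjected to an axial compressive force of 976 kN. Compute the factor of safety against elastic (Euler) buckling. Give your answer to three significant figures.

Inner diameter d_i = 212 − 2×11 = 190.0 mm
I = π(d_o⁴ − d_i⁴)/64 = π(212⁴ − 190.0⁴)/64 = 3.518×10^7 mm⁴
I = 3.518×10^7 mm⁴ = 3.518×10^-5 m⁴
Effective length L_e = K·L = 1 × 7.12 = 7.120 m
P_cr = π²EI / L_e² = π² × 203×10⁹ × 3.518×10^-5 / 7.120² = 1.391×10^6 N
Factor of safety n = P_cr / P = 1390.5 / 976 = 1.42

n ≈ 1.42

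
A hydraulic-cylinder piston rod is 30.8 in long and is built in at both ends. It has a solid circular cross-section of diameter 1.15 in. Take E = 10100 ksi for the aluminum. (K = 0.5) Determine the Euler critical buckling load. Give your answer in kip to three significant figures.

P_cr ≈ 36.1 kip

I = πd⁴/64 = π×1.15⁴/64 = 8.585×10^-2 in⁴
Effective length L_e = K·L = 0.5 × 30.8 = 15.40 in
P_cr = π²EI / L_e² = π² × 10100×10³ × 8.585×10^-2 / 15.40² = 3.609×10^4 lb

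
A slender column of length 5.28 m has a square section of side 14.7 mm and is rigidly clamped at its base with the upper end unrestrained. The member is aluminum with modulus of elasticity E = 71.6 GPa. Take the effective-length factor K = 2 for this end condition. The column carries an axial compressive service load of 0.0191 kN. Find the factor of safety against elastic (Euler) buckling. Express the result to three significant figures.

n ≈ 1.29

I = a⁴/12 = 14.7⁴/12 = 3.891×10^3 mm⁴
I = 3.891×10^3 mm⁴ = 3.891×10^-9 m⁴
Effective length L_e = K·L = 2 × 5.28 = 10.56 m
P_cr = π²EI / L_e² = π² × 71.6×10⁹ × 3.891×10^-9 / 10.56² = 24.66 N
Factor of safety n = P_cr / P = 0.024659 / 0.0191 = 1.29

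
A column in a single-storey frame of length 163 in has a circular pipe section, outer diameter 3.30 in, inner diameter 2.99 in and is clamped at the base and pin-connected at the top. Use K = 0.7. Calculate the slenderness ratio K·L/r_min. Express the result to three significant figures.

d_o = 3.30 in, d_i = 2.99 in
I = π(d_o⁴ − d_i⁴)/64 = π(3.30⁴ − 2.990⁴)/64 = 1.898 in⁴
A = 1.531 in²;  r_min = √(I/A) = √(1.898/1.531) = 1.113 in
L_e = K·L = 0.7 × 163 = 114.1 in
λ = L_e / r_min = 114.10 / 1.113 = 102

λ ≈ 102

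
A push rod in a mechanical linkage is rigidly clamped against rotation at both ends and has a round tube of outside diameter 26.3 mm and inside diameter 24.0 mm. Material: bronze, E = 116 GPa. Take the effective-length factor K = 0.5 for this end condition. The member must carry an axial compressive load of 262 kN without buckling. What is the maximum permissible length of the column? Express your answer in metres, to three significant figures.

d_o = 26.3 mm, d_i = 24.0 mm
I = π(d_o⁴ − d_i⁴)/64 = π(26.3⁴ − 24.00⁴)/64 = 7.199×10^3 mm⁴
I = 7.199×10^-9 m⁴
At the buckling limit P_cr = P = 2.620×10^5 N
From P_cr = π²EI/(K·L)²:  L = (1/K)·√(π²EI/P_cr) = (1/0.5)·√(π²×1.16×10^11×7.199×10^-9/2.620×10^5)
L = 0.355 m

L_max ≈ 0.355 m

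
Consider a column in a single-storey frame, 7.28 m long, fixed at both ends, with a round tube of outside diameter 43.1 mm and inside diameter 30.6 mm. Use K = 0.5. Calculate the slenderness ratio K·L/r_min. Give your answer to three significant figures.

d_o = 43.1 mm, d_i = 30.6 mm
I = π(d_o⁴ − d_i⁴)/64 = π(43.1⁴ − 30.60⁴)/64 = 1.263×10^5 mm⁴
A = 723.5 mm²;  r_min = √(I/A) = √(1.263×10^5/723.5) = 13.21 mm
L_e = K·L = 0.5 × 7.28 m = 3.640 m = 3640.0 mm
λ = L_e / r_min = 3640.0 / 13.21 = 275

λ ≈ 275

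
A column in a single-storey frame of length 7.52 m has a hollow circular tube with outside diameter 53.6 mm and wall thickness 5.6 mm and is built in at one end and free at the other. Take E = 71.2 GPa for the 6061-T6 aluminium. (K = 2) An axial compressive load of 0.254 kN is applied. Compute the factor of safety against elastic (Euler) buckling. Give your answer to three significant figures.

Inner diameter d_i = 53.6 − 2×5.6 = 42.40 mm
I = π(d_o⁴ − d_i⁴)/64 = π(53.6⁴ − 42.40⁴)/64 = 2.465×10^5 mm⁴
I = 2.465×10^5 mm⁴ = 2.465×10^-7 m⁴
Effective length L_e = K·L = 2 × 7.52 = 15.04 m
P_cr = π²EI / L_e² = π² × 71.2×10⁹ × 2.465×10^-7 / 15.04² = 765.8 N
Factor of safety n = P_cr / P = 0.76582 / 0.254 = 3.02

n ≈ 3.02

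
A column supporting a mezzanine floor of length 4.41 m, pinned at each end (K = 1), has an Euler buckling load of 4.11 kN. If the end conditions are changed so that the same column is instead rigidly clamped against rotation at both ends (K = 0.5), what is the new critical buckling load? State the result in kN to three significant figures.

P_cr ∝ 1/K², so P_cr,new = P_cr,old × (K_old/K_new)² = 4.11 × (1/0.5)²
= 4.11 × 4.000 = 16.4 kN

P_cr ≈ 16.4 kN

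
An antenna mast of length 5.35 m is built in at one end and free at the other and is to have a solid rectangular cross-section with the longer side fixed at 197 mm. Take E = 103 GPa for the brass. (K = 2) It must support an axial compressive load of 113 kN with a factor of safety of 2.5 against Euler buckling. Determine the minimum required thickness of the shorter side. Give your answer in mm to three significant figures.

b ≈ 125 mm

Required P_cr = n·P = 2.5 × 113 = 282.5 kN
L_e = K·L = 2 × 5.35 = 10.70 m
Required I = P_cr·L_e²/(π²E) = 2.825×10^5 × 10.70² / (π² × 1.03×10^11) = 3.182×10^-5 m⁴
I_req = 3.182×10^7 mm⁴
Rectangle, weak axis: I_min = h·b³/12 with h = 197 mm fixed  ⇒  b = (12I/h)^(1/3) = 125 mm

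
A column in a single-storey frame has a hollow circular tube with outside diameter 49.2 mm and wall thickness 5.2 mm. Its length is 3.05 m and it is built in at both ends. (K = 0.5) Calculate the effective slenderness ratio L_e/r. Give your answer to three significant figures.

Inner diameter d_i = 49.2 − 2×5.2 = 38.80 mm
I = π(d_o⁴ − d_i⁴)/64 = π(49.2⁴ − 38.80⁴)/64 = 1.764×10^5 mm⁴
A = 718.8 mm²;  r_min = √(I/A) = √(1.764×10^5/718.8) = 15.66 mm
L_e = K·L = 0.5 × 3.05 m = 1.525 m = 1525.0 mm
λ = L_e / r_min = 1525.0 / 15.66 = 97.4

λ ≈ 97.4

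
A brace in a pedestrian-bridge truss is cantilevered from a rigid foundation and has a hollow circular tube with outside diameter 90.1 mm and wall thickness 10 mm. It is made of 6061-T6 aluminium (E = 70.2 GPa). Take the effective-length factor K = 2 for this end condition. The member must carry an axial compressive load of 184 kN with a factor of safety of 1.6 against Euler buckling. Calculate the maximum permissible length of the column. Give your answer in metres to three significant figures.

L_max ≈ 1.10 m

Inner diameter d_i = 90.1 − 2×10 = 70.10 mm
I = π(d_o⁴ − d_i⁴)/64 = π(90.1⁴ − 70.10⁴)/64 = 2.050×10^6 mm⁴
I = 2.050×10^-6 m⁴
Required critical load P_cr = n·P = 1.6 × 184 = 294.4 kN = 2.944×10^5 N
From P_cr = π²EI/(K·L)²:  L = (1/K)·√(π²EI/P_cr) = (1/2)·√(π²×7.02×10^10×2.050×10^-6/2.944×10^5)
L = 1.10 m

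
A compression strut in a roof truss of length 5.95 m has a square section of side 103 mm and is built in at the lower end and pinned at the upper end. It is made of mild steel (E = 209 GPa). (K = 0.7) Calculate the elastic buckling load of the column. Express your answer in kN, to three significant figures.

P_cr ≈ 1120 kN

I = a⁴/12 = 103⁴/12 = 9.379×10^6 mm⁴
I = 9.379×10^6 mm⁴ = 9.379×10^-6 m⁴
Effective length L_e = K·L = 0.7 × 5.95 = 4.165 m
P_cr = π²EI / L_e² = π² × 209×10⁹ × 9.379×10^-6 / 4.165² = 1.115×10^6 N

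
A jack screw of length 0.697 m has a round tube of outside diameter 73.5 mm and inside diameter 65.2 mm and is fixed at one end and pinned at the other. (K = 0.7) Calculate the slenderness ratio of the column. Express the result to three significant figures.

λ ≈ 19.9

d_o = 73.5 mm, d_i = 65.2 mm
I = π(d_o⁴ − d_i⁴)/64 = π(73.5⁴ − 65.20⁴)/64 = 5.455×10^5 mm⁴
A = 904.2 mm²;  r_min = √(I/A) = √(5.455×10^5/904.2) = 24.56 mm
L_e = K·L = 0.7 × 0.697 m = 0.4879 m = 487.90 mm
λ = L_e / r_min = 487.90 / 24.56 = 19.9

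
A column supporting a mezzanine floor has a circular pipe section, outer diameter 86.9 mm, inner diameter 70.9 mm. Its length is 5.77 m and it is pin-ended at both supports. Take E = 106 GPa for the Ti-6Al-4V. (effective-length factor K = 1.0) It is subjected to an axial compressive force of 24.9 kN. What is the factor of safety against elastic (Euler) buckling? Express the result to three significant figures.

n ≈ 1.97

d_o = 86.9 mm, d_i = 70.9 mm
I = π(d_o⁴ − d_i⁴)/64 = π(86.9⁴ − 70.90⁴)/64 = 1.559×10^6 mm⁴
I = 1.559×10^6 mm⁴ = 1.559×10^-6 m⁴
Effective length L_e = K·L = 1 × 5.77 = 5.770 m
P_cr = π²EI / L_e² = π² × 106×10⁹ × 1.559×10^-6 / 5.770² = 4.899×10^4 N
Factor of safety n = P_cr / P = 48.987 / 24.9 = 1.97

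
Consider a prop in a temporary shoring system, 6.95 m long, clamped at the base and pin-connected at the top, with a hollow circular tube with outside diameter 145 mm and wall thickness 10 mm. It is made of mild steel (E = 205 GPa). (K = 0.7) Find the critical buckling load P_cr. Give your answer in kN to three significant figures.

P_cr ≈ 830 kN

Inner diameter d_i = 145 − 2×10 = 125.0 mm
I = π(d_o⁴ − d_i⁴)/64 = π(145⁴ − 125.0⁴)/64 = 9.715×10^6 mm⁴
I = 9.715×10^6 mm⁴ = 9.715×10^-6 m⁴
Effective length L_e = K·L = 0.7 × 6.95 = 4.865 m
P_cr = π²EI / L_e² = π² × 205×10⁹ × 9.715×10^-6 / 4.865² = 8.305×10^5 N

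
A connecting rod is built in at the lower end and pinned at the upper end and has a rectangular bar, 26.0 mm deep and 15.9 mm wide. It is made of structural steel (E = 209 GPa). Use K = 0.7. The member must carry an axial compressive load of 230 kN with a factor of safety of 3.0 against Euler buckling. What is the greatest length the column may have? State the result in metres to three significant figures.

Buckling occurs about the weak axis: I_min = h·b³/12 with b = 15.9 mm (the shorter side).
I_min = 26.0×15.9³/12 = 8.709×10^3 mm⁴
I = 8.709×10^-9 m⁴
Required critical load P_cr = n·P = 3.0 × 230 = 690.0 kN = 6.900×10^5 N
From P_cr = π²EI/(K·L)²:  L = (1/K)·√(π²EI/P_cr) = (1/0.7)·√(π²×2.09×10^11×8.709×10^-9/6.900×10^5)
L = 0.231 m

L_max ≈ 0.231 m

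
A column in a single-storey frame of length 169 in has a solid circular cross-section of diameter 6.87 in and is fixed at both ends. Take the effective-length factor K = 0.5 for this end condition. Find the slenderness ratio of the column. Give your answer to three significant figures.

λ ≈ 49.2

I = πd⁴/64 = π×6.87⁴/64 = 109.3 in⁴
A = 37.07 in²;  r_min = √(I/A) = √(109.3/37.07) = 1.718 in
L_e = K·L = 0.5 × 169 = 84.50 in
λ = L_e / r_min = 84.500 / 1.718 = 49.2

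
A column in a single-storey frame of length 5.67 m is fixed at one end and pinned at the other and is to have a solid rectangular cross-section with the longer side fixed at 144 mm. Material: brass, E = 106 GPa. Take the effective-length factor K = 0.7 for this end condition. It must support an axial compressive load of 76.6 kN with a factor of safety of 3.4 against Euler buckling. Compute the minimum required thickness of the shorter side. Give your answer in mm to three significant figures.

b ≈ 68.9 mm

Required P_cr = n·P = 3.4 × 76.6 = 260.4 kN
L_e = K·L = 0.7 × 5.67 = 3.969 m
Required I = P_cr·L_e²/(π²E) = 2.604×10^5 × 3.969² / (π² × 1.06×10^11) = 3.922×10^-6 m⁴
I_req = 3.922×10^6 mm⁴
Rectangle, weak axis: I_min = h·b³/12 with h = 144 mm fixed  ⇒  b = (12I/h)^(1/3) = 68.9 mm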